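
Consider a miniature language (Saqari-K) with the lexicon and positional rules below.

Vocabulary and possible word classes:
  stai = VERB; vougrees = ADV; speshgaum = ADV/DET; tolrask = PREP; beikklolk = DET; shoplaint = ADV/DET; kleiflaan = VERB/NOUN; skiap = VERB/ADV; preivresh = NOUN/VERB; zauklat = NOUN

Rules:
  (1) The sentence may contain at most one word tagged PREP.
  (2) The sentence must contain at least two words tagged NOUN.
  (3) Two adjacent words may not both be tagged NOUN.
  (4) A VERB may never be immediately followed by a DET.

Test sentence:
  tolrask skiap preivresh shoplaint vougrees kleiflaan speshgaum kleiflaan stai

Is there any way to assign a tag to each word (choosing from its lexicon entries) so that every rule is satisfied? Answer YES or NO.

YES

Candidates per position — 1:tolrask {PREP}; 2:skiap {VERB,ADV}; 3:preivresh {NOUN,VERB}; 4:shoplaint {ADV,DET}; 5:vougrees {ADV}; 6:kleiflaan {VERB,NOUN}; 7:speshgaum {ADV,DET}; 8:kleiflaan {VERB,NOUN}; 9:stai {VERB}.
One satisfying assignment: PREP ADV NOUN ADV ADV VERB ADV NOUN VERB.
Check: rule 1 holds; rule 2 holds; rule 3 holds; rule 4 holds.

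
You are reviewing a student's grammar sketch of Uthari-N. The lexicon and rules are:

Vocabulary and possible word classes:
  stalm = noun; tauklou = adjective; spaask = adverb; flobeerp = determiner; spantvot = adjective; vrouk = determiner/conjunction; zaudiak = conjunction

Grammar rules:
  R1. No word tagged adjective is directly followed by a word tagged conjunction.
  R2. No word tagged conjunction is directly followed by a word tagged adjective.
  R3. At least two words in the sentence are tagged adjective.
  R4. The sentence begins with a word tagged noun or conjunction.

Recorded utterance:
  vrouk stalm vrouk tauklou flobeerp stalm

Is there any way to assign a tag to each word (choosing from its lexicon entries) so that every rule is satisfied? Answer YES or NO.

Candidates per position — 1:vrouk {determiner,conjunction}; 2:stalm {noun}; 3:vrouk {determiner,conjunction}; 4:tauklou {adjective}; 5:flobeerp {determiner}; 6:stalm {noun}.
Rule 3 cannot be satisfied by any choice of tags from the lexicon.
So there is no consistent tagging.

NO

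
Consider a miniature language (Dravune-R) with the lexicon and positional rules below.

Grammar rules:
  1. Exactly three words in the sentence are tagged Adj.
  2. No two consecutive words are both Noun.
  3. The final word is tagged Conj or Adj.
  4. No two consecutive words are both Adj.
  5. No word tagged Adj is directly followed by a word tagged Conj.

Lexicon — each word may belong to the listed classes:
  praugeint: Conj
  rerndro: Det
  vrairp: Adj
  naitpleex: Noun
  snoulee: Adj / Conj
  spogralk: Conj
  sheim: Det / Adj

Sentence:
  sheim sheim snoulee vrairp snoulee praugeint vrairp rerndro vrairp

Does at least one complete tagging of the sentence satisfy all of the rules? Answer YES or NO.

NO

Candidates per position — 1:sheim {Det,Adj}; 2:sheim {Det,Adj}; 3:snoulee {Adj,Conj}; 4:vrairp {Adj}; 5:snoulee {Adj,Conj}; 6:praugeint {Conj}; 7:vrairp {Adj}; 8:rerndro {Det}; 9:vrairp {Adj}.
Rule 5 cannot be satisfied by any choice of tags from the lexicon.
So there is no consistent tagging.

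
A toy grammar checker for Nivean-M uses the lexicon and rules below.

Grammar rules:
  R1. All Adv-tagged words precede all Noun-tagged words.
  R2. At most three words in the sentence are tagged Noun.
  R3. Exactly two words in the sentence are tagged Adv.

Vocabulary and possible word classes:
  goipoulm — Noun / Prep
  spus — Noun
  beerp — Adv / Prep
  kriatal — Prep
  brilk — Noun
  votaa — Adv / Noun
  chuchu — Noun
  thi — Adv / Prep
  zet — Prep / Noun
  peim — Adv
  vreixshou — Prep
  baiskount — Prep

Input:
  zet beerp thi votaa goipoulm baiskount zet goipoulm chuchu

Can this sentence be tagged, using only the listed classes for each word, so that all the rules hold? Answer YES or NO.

YES

Candidates per position — 1:zet {Prep,Noun}; 2:beerp {Adv,Prep}; 3:thi {Adv,Prep}; 4:votaa {Adv,Noun}; 5:goipoulm {Noun,Prep}; 6:baiskount {Prep}; 7:zet {Prep,Noun}; 8:goipoulm {Noun,Prep}; 9:chuchu {Noun}.
One satisfying assignment: Prep Adv Prep Adv Prep Prep Prep Noun Noun.
Check: rule 1 holds; rule 2 holds; rule 3 holds.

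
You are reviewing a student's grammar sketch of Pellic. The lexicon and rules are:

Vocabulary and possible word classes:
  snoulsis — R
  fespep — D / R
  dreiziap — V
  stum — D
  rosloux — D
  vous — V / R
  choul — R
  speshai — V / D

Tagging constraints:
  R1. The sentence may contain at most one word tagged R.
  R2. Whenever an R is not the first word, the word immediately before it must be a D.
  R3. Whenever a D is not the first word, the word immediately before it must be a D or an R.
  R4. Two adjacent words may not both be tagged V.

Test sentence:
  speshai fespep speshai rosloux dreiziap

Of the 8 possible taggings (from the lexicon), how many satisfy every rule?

Candidates per position — 1:speshai {V,D}; 2:fespep {D,R}; 3:speshai {V,D}; 4:rosloux {D}; 5:dreiziap {V}.
There are 8 candidate sequences in total.
The sequences that satisfy every rule: D D D D V; D R D D V.
Count = 2.

2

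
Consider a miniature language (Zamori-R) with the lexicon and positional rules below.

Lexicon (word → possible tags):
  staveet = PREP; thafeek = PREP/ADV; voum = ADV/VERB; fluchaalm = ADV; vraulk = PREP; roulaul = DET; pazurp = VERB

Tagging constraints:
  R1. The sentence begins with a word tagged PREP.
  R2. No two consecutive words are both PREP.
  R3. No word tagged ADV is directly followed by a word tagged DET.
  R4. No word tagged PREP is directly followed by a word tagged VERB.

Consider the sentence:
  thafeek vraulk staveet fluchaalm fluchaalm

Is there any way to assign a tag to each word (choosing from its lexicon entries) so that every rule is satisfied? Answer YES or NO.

NO

Candidates per position — 1:thafeek {PREP,ADV}; 2:vraulk {PREP}; 3:staveet {PREP}; 4:fluchaalm {ADV}; 5:fluchaalm {ADV}.
Rule 2 cannot be satisfied by any choice of tags from the lexicon.
So there is no consistent tagging.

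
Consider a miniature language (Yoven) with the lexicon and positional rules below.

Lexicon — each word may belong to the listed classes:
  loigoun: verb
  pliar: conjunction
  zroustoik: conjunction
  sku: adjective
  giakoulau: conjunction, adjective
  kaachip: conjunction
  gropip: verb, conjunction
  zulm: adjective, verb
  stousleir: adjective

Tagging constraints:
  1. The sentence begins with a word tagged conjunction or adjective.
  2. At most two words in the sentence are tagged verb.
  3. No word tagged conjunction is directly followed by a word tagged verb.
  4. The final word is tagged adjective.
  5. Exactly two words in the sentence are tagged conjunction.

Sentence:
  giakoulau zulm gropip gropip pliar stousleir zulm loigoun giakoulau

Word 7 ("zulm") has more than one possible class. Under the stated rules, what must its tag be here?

Candidates per position — 1:giakoulau {conjunction,adjective}; 2:zulm {adjective,verb}; 3:gropip {verb,conjunction}; 4:gropip {verb,conjunction}; 5:pliar {conjunction}; 6:stousleir {adjective}; 7:zulm {adjective,verb}; 8:loigoun {verb}; 9:giakoulau {conjunction,adjective}.
Position 9: tagging it conjunction would leave rule 4 unsatisfiable, so it must be adjective.
Position 7: the remaining choice is settled jointly with positions 1, 2, 3, 4 — only adjective at position 7 is part of a tagging that satisfies every rule.
That leaves exactly one tagging: adjective adjective verb conjunction conjunction adjective adjective verb adjective.
Rule-by-rule: rule 1 ✓; rule 2 ✓; rule 3 ✓; rule 4 ✓; rule 5 ✓.

adjective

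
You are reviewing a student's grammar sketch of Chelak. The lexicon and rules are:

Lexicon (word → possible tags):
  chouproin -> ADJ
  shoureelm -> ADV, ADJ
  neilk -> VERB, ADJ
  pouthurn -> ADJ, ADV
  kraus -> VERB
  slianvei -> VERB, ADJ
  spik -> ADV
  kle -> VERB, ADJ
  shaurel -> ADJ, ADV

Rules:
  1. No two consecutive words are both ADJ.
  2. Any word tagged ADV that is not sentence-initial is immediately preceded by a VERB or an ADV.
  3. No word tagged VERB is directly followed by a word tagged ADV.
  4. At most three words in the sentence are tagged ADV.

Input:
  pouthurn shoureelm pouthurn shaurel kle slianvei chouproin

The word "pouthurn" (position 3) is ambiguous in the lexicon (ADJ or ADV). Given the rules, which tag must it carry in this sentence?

ADV

Candidates per position — 1:pouthurn {ADJ,ADV}; 2:shoureelm {ADV,ADJ}; 3:pouthurn {ADJ,ADV}; 4:shaurel {ADJ,ADV}; 5:kle {VERB,ADJ}; 6:slianvei {VERB,ADJ}; 7:chouproin {ADJ}.
Word 6 cannot be ADJ — rule 1 would then fail for every completion. It is VERB.
Position 3: the remaining choice is settled jointly with positions 1, 2, 4, 5 — only ADV at position 3 is part of a tagging that satisfies every rule.
That leaves exactly one tagging: ADV ADV ADV ADJ VERB VERB ADJ.
Check: rule 1 ✓; rule 2 ✓; rule 3 ✓; rule 4 ✓.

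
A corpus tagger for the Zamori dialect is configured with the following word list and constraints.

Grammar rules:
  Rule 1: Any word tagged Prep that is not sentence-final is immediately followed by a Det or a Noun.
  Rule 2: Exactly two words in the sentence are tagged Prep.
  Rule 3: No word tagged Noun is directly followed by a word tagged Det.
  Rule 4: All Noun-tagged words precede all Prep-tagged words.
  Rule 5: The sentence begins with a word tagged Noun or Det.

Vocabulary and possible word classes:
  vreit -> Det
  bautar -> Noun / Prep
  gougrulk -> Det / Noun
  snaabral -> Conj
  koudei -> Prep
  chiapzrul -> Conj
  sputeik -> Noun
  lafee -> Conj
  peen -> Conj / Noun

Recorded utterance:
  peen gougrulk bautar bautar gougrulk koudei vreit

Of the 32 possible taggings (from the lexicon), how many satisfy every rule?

1

Candidates per position — 1:peen {Conj,Noun}; 2:gougrulk {Det,Noun}; 3:bautar {Noun,Prep}; 4:bautar {Noun,Prep}; 5:gougrulk {Det,Noun}; 6:koudei {Prep}; 7:vreit {Det}.
There are 32 candidate sequences in total.
The sequences that satisfy every rule: Noun Noun Noun Prep Det Prep Det.
Count = 1.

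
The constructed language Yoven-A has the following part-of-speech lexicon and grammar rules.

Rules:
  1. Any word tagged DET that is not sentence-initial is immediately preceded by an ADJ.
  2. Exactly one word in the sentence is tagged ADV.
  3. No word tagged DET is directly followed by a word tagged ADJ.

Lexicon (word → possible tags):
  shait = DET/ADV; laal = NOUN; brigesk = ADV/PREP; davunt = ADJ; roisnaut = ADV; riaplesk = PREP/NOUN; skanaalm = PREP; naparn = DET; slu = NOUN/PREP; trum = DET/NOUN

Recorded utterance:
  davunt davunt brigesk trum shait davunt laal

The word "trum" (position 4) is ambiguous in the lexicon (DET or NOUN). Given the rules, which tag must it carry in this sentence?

Candidates per position — 1:davunt {ADJ}; 2:davunt {ADJ}; 3:brigesk {ADV,PREP}; 4:trum {DET,NOUN}; 5:shait {DET,ADV}; 6:davunt {ADJ}; 7:laal {NOUN}.
Word 4 cannot be DET — rule 1 would then fail for every completion. It is NOUN.
Word 5 cannot be DET — rule 1 would then fail for every completion. It is ADV.
Word 3 cannot be ADV — rule 2 would then fail for every completion. It is PREP.
The only consistent sequence is: ADJ ADJ PREP NOUN ADV ADJ NOUN.
Check: rule 1 ok; rule 2 ok; rule 3 ok.

NOUN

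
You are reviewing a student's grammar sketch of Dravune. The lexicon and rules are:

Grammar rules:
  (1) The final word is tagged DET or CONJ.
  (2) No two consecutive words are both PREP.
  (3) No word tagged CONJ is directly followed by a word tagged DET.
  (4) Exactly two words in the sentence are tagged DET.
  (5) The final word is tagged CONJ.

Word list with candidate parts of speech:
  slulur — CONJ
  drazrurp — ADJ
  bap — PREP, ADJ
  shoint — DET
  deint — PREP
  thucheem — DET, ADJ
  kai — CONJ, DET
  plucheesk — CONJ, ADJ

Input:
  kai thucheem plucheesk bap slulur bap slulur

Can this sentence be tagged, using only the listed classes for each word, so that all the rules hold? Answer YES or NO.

Candidates per position — 1:kai {CONJ,DET}; 2:thucheem {DET,ADJ}; 3:plucheesk {CONJ,ADJ}; 4:bap {PREP,ADJ}; 5:slulur {CONJ}; 6:bap {PREP,ADJ}; 7:slulur {CONJ}.
One satisfying assignment: DET DET ADJ ADJ CONJ PREP CONJ.
Check: rule 1 ok; rule 2 ok; rule 3 ok; rule 4 ok; rule 5 ok.

YES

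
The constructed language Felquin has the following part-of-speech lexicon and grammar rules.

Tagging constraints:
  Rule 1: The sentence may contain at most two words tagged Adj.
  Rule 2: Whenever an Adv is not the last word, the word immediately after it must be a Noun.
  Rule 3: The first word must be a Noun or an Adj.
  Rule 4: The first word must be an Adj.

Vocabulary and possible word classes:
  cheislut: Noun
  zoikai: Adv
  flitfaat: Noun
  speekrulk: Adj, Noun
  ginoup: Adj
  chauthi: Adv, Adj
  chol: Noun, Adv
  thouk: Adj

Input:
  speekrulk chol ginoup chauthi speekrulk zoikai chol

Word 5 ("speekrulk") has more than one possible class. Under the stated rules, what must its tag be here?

Candidates per position — 1:speekrulk {Adj,Noun}; 2:chol {Noun,Adv}; 3:ginoup {Adj}; 4:chauthi {Adv,Adj}; 5:speekrulk {Adj,Noun}; 6:zoikai {Adv}; 7:chol {Noun,Adv}.
Position 1: tagging it Noun would leave rule 4 unsatisfiable, so it must be Adj.
Position 2: tagging it Adv would leave rule 2 unsatisfiable, so it must be Noun.
Position 4: tagging it Adj would leave rule 1 unsatisfiable, so it must be Adv.
Position 5: tagging it Adj would leave rule 1 unsatisfiable, so it must be Noun.
Position 7: tagging it Adv would leave rule 2 unsatisfiable, so it must be Noun.
That leaves exactly one tagging: Adj Noun Adj Adv Noun Adv Noun.
Verifying each rule — rule 1 ok; rule 2 ok; rule 3 ok; rule 4 ok.

Noun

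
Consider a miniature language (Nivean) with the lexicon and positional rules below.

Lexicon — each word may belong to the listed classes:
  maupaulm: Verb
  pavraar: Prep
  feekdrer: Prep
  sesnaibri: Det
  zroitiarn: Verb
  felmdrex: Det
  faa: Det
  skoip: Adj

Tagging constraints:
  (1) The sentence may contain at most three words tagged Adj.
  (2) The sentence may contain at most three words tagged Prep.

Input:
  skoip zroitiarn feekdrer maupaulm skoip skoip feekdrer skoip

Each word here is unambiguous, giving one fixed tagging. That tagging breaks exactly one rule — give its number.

Fixed tagging: Adj Verb Prep Verb Adj Adj Prep Adj.
Checking each rule: R1 fails, R2 ok.
Only rule 1 fails.

1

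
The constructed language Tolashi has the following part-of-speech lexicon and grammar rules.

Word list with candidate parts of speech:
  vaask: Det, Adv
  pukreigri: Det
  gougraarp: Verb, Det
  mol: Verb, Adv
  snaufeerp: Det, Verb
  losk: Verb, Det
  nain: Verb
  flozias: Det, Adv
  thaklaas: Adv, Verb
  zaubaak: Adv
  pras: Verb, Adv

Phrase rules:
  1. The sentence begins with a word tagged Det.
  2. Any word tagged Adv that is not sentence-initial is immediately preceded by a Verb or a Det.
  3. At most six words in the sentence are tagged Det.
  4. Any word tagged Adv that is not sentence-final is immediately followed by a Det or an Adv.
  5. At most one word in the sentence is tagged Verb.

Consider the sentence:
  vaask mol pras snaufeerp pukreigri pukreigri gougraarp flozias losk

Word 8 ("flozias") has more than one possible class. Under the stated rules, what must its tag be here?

Adv

Candidates per position — 1:vaask {Det,Adv}; 2:mol {Verb,Adv}; 3:pras {Verb,Adv}; 4:snaufeerp {Det,Verb}; 5:pukreigri {Det}; 6:pukreigri {Det}; 7:gougraarp {Verb,Det}; 8:flozias {Det,Adv}; 9:losk {Verb,Det}.
If word 1 were Adv, no tagging could satisfy rule 1; so word 1 is Det.
Position 8: the remaining choice is settled jointly with positions 2, 3, 4, 7, 9 — only Adv at position 8 is part of a tagging that satisfies every rule.
The only consistent sequence is: Det Verb Adv Det Det Det Det Adv Det.
Rule-by-rule: rule 1 ✓; rule 2 ✓; rule 3 ✓; rule 4 ✓; rule 5 ✓.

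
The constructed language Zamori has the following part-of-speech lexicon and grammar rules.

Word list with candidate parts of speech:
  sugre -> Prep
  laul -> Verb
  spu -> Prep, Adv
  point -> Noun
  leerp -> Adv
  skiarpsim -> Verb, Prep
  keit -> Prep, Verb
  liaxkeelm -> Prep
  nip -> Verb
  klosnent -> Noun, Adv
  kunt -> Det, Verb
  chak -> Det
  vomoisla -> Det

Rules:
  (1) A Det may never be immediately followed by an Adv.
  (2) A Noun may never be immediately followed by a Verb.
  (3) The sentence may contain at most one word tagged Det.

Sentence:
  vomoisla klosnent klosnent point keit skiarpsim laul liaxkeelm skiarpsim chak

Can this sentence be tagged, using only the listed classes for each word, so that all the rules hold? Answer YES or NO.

NO

Candidates per position — 1:vomoisla {Det}; 2:klosnent {Noun,Adv}; 3:klosnent {Noun,Adv}; 4:point {Noun}; 5:keit {Prep,Verb}; 6:skiarpsim {Verb,Prep}; 7:laul {Verb}; 8:liaxkeelm {Prep}; 9:skiarpsim {Verb,Prep}; 10:chak {Det}.
Rule 3 cannot be satisfied by any choice of tags from the lexicon.
So there is no consistent tagging.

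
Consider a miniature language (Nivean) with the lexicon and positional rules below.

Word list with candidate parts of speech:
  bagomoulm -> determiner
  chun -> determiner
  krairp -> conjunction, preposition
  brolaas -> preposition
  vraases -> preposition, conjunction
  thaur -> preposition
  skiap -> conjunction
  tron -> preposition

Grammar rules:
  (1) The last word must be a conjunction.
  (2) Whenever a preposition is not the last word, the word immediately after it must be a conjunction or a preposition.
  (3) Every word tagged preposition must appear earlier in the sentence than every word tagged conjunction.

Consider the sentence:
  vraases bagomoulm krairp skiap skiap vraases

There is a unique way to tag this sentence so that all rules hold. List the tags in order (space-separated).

conjunction determiner conjunction conjunction conjunction conjunction

Candidates per position — 1:vraases {preposition,conjunction}; 2:bagomoulm {determiner}; 3:krairp {conjunction,preposition}; 4:skiap {conjunction}; 5:skiap {conjunction}; 6:vraases {preposition,conjunction}.
Position 1: tagging it preposition would leave rule 2 unsatisfiable, so it must be conjunction.
Position 3: tagging it preposition would leave rule 3 unsatisfiable, so it must be conjunction.
Position 6: tagging it preposition would leave rule 1 unsatisfiable, so it must be conjunction.
That leaves exactly one tagging: conjunction determiner conjunction conjunction conjunction conjunction.
Rule-by-rule: rule 1 ✓; rule 2 ✓; rule 3 ✓.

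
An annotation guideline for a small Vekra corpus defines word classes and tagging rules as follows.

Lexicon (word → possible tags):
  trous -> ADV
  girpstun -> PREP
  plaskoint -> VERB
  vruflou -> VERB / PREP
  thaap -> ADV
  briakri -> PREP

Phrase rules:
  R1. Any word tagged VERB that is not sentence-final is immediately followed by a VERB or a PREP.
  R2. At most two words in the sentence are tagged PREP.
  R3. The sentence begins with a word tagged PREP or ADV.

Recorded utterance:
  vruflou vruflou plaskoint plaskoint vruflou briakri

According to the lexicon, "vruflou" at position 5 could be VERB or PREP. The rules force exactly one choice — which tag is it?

VERB

Candidates per position — 1:vruflou {VERB,PREP}; 2:vruflou {VERB,PREP}; 3:plaskoint {VERB}; 4:plaskoint {VERB}; 5:vruflou {VERB,PREP}; 6:briakri {PREP}.
Position 1: VERB is ruled out by rule 3; that leaves PREP.
Position 2: PREP is ruled out by rule 2; that leaves VERB.
Position 5: PREP is ruled out by rule 2; that leaves VERB.
The only consistent sequence is: PREP VERB VERB VERB VERB PREP.
Rule-by-rule: rule 1 holds; rule 2 holds; rule 3 holds.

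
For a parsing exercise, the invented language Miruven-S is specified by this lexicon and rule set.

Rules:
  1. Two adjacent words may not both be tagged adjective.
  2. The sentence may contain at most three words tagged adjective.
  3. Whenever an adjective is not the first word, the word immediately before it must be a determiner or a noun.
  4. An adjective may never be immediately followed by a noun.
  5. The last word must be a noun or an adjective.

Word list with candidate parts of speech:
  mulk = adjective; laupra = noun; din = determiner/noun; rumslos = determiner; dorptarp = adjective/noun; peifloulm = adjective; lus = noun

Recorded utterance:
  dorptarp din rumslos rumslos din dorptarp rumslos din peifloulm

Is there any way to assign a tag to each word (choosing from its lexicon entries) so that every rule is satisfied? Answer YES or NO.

Candidates per position — 1:dorptarp {adjective,noun}; 2:din {determiner,noun}; 3:rumslos {determiner}; 4:rumslos {determiner}; 5:din {determiner,noun}; 6:dorptarp {adjective,noun}; 7:rumslos {determiner}; 8:din {determiner,noun}; 9:peifloulm {adjective}.
One satisfying assignment: noun noun determiner determiner noun adjective determiner determiner adjective.
Verifying each rule — rule 1 satisfied; rule 2 satisfied; rule 3 satisfied; rule 4 satisfied; rule 5 satisfied.

YES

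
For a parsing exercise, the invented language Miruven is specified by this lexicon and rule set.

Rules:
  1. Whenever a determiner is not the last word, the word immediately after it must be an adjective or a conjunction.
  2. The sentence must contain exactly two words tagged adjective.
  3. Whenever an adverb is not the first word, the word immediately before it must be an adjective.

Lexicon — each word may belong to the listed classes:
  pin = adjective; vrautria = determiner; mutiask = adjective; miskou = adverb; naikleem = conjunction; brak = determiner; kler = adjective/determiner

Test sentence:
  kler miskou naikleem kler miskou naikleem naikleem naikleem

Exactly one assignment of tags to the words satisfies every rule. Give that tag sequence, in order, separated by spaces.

Candidates per position — 1:kler {adjective,determiner}; 2:miskou {adverb}; 3:naikleem {conjunction}; 4:kler {adjective,determiner}; 5:miskou {adverb}; 6:naikleem {conjunction}; 7:naikleem {conjunction}; 8:naikleem {conjunction}.
If word 1 were determiner, no tagging could satisfy rule 1; so word 1 is adjective.
If word 4 were determiner, no tagging could satisfy rule 1; so word 4 is adjective.
The unique satisfying tagging is: adjective adverb conjunction adjective adverb conjunction conjunction conjunction.
Check: rule 1 ✓; rule 2 ✓; rule 3 ✓.

adjective adverb conjunction adjective adverb conjunction conjunction conjunction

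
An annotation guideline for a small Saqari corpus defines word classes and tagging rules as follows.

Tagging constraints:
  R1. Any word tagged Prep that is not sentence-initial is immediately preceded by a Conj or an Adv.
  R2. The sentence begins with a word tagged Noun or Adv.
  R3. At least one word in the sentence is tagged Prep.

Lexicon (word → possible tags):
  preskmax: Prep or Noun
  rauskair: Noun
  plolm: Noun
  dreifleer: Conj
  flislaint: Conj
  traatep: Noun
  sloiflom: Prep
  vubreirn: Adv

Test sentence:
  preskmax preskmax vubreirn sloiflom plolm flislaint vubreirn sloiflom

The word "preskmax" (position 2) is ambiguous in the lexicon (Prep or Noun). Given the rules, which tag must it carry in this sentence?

Candidates per position — 1:preskmax {Prep,Noun}; 2:preskmax {Prep,Noun}; 3:vubreirn {Adv}; 4:sloiflom {Prep}; 5:plolm {Noun}; 6:flislaint {Conj}; 7:vubreirn {Adv}; 8:sloiflom {Prep}.
At position 1, choosing Prep makes rule 2 impossible to satisfy; hence Noun.
At position 2, choosing Prep makes rule 1 impossible to satisfy; hence Noun.
So the tagging must be: Noun Noun Adv Prep Noun Conj Adv Prep.
Rule-by-rule: rule 1 ok; rule 2 ok; rule 3 ok.

Noun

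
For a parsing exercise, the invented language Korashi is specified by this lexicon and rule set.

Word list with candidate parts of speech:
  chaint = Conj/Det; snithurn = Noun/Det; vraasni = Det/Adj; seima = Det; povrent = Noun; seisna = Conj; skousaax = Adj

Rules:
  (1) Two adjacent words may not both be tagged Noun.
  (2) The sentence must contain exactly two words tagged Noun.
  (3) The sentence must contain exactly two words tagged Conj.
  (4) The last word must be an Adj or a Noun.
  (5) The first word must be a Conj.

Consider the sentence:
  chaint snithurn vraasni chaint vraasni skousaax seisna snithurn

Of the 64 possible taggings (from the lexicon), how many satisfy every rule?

Candidates per position — 1:chaint {Conj,Det}; 2:snithurn {Noun,Det}; 3:vraasni {Det,Adj}; 4:chaint {Conj,Det}; 5:vraasni {Det,Adj}; 6:skousaax {Adj}; 7:seisna {Conj}; 8:snithurn {Noun,Det}.
There are 64 candidate sequences in total.
The sequences that satisfy every rule: Conj Noun Det Det Det Adj Conj Noun; Conj Noun Det Det Adj Adj Conj Noun; Conj Noun Adj Det Det Adj Conj Noun; Conj Noun Adj Det Adj Adj Conj Noun.
Count = 4.

4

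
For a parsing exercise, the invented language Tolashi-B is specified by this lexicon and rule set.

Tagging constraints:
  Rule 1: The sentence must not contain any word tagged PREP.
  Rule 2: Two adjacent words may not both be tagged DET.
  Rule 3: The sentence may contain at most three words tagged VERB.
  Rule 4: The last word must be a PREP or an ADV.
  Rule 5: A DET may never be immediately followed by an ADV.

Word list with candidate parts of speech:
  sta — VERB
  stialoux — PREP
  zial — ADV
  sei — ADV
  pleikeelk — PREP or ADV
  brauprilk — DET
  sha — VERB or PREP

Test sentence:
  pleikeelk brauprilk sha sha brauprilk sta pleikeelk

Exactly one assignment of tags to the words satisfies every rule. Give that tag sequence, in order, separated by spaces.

Candidates per position — 1:pleikeelk {PREP,ADV}; 2:brauprilk {DET}; 3:sha {VERB,PREP}; 4:sha {VERB,PREP}; 5:brauprilk {DET}; 6:sta {VERB}; 7:pleikeelk {PREP,ADV}.
Position 1: PREP is ruled out by rule 1; that leaves ADV.
Position 3: PREP is ruled out by rule 1; that leaves VERB.
Position 4: PREP is ruled out by rule 1; that leaves VERB.
Position 7: PREP is ruled out by rule 1; that leaves ADV.
The unique satisfying tagging is: ADV DET VERB VERB DET VERB ADV.
Verifying each rule — rule 1 satisfied; rule 2 satisfied; rule 3 satisfied; rule 4 satisfied; rule 5 satisfied.

ADV DET VERB VERB DET VERB ADV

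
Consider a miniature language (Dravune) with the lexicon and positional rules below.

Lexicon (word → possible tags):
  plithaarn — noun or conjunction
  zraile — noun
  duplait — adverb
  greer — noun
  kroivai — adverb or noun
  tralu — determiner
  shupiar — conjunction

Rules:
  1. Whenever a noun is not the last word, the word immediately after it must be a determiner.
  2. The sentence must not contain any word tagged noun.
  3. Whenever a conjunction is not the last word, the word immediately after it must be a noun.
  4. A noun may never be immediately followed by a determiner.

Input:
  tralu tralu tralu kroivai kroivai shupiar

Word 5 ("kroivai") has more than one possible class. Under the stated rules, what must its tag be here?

adverb

Candidates per position — 1:tralu {determiner}; 2:tralu {determiner}; 3:tralu {determiner}; 4:kroivai {adverb,noun}; 5:kroivai {adverb,noun}; 6:shupiar {conjunction}.
Word 4 cannot be noun — rule 1 would then fail for every completion. It is adverb.
Word 5 cannot be noun — rule 1 would then fail for every completion. It is adverb.
That leaves exactly one tagging: determiner determiner determiner adverb adverb conjunction.
Checking: rule 1 satisfied; rule 2 satisfied; rule 3 satisfied; rule 4 satisfied.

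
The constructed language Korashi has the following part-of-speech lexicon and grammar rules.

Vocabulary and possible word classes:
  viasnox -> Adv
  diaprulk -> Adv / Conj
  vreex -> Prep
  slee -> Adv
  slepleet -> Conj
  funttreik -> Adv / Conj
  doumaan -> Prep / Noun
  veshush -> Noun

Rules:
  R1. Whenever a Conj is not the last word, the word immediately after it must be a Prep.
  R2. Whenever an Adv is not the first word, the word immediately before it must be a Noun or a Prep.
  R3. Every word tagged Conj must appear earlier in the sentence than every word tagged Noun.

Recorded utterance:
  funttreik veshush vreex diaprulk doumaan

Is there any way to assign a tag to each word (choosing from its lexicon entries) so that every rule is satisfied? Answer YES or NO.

Candidates per position — 1:funttreik {Adv,Conj}; 2:veshush {Noun}; 3:vreex {Prep}; 4:diaprulk {Adv,Conj}; 5:doumaan {Prep,Noun}.
One satisfying assignment: Adv Noun Prep Adv Prep.
Rule-by-rule: rule 1 ok; rule 2 ok; rule 3 ok.

YES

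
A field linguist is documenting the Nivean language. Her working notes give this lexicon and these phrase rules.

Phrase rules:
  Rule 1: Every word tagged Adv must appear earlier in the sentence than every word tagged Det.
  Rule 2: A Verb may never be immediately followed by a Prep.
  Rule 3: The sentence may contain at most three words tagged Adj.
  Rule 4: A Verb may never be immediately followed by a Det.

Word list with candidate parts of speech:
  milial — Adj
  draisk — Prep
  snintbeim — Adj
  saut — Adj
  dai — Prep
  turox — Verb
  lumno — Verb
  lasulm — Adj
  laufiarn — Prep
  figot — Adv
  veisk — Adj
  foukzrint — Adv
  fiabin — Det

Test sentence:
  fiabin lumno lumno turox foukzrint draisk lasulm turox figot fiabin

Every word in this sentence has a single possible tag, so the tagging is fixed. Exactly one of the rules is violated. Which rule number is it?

Fixed tagging: Det Verb Verb Verb Adv Prep Adj Verb Adv Det.
Rule check: R1 fail, R2 pass, R3 pass, R4 pass.
Only rule 1 fails.

1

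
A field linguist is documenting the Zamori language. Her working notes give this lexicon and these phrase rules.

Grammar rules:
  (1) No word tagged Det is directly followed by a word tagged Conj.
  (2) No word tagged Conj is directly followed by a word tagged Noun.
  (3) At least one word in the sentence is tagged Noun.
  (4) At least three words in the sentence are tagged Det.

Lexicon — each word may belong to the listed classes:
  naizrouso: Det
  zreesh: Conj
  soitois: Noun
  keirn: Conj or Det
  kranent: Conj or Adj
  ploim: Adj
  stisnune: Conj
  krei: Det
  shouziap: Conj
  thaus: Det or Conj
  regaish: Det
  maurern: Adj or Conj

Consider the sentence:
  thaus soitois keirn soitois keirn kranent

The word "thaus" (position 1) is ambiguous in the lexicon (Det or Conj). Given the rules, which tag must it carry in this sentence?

Det

Candidates per position — 1:thaus {Det,Conj}; 2:soitois {Noun}; 3:keirn {Conj,Det}; 4:soitois {Noun}; 5:keirn {Conj,Det}; 6:kranent {Conj,Adj}.
Word 1 cannot be Conj — rule 2 would then fail for every completion. It is Det.
Word 3 cannot be Conj — rule 2 would then fail for every completion. It is Det.
Word 5 cannot be Conj — rule 4 would then fail for every completion. It is Det.
Word 6 cannot be Conj — rule 1 would then fail for every completion. It is Adj.
That leaves exactly one tagging: Det Noun Det Noun Det Adj.
Checking: rule 1 holds; rule 2 holds; rule 3 holds; rule 4 holds.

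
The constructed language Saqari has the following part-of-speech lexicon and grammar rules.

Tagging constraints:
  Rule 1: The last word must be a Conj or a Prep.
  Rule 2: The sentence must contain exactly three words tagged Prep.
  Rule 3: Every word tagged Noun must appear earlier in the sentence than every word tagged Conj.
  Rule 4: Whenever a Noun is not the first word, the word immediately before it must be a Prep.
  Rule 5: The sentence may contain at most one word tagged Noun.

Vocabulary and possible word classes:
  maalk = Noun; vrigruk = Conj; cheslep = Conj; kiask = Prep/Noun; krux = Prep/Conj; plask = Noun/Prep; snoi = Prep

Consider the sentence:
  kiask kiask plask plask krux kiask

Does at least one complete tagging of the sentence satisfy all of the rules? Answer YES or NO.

NO

Candidates per position — 1:kiask {Prep,Noun}; 2:kiask {Prep,Noun}; 3:plask {Noun,Prep}; 4:plask {Noun,Prep}; 5:krux {Prep,Conj}; 6:kiask {Prep,Noun}.
Every candidate sequence violates at least one rule; no consistent tagging exists.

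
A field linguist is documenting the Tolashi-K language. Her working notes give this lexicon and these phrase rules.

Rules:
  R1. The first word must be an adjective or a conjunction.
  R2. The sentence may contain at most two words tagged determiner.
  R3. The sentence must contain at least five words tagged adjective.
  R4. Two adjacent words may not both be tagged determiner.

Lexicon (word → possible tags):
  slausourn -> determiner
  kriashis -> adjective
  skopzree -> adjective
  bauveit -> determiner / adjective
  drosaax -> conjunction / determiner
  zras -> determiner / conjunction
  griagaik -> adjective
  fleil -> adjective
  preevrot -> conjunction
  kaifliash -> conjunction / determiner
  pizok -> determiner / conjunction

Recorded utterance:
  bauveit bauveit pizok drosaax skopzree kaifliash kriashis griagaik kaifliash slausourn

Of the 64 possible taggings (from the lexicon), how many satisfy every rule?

4

Candidates per position — 1:bauveit {determiner,adjective}; 2:bauveit {determiner,adjective}; 3:pizok {determiner,conjunction}; 4:drosaax {conjunction,determiner}; 5:skopzree {adjective}; 6:kaifliash {conjunction,determiner}; 7:kriashis {adjective}; 8:griagaik {adjective}; 9:kaifliash {conjunction,determiner}; 10:slausourn {determiner}.
There are 64 candidate sequences in total.
The sequences that satisfy every rule: adjective adjective determiner conjunction adjective conjunction adjective adjective conjunction determiner; adjective adjective conjunction conjunction adjective conjunction adjective adjective conjunction determiner; adjective adjective conjunction conjunction adjective determiner adjective adjective conjunction determiner; adjective adjective conjunction determiner adjective conjunction adjective adjective conjunction determiner.
Count = 4.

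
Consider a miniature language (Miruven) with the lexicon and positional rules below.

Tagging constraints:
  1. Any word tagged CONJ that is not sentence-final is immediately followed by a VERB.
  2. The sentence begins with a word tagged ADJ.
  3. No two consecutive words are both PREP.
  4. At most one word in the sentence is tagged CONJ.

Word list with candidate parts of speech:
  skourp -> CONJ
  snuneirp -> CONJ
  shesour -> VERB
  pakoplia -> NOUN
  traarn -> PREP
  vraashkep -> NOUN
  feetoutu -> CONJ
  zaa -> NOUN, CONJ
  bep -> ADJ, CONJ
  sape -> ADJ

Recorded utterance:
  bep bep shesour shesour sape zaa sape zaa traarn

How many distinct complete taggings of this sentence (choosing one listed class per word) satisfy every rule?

Candidates per position — 1:bep {ADJ,CONJ}; 2:bep {ADJ,CONJ}; 3:shesour {VERB}; 4:shesour {VERB}; 5:sape {ADJ}; 6:zaa {NOUN,CONJ}; 7:sape {ADJ}; 8:zaa {NOUN,CONJ}; 9:traarn {PREP}.
There are 16 candidate sequences in total.
The sequences that satisfy every rule: ADJ ADJ VERB VERB ADJ NOUN ADJ NOUN PREP; ADJ CONJ VERB VERB ADJ NOUN ADJ NOUN PREP.
Count = 2.

2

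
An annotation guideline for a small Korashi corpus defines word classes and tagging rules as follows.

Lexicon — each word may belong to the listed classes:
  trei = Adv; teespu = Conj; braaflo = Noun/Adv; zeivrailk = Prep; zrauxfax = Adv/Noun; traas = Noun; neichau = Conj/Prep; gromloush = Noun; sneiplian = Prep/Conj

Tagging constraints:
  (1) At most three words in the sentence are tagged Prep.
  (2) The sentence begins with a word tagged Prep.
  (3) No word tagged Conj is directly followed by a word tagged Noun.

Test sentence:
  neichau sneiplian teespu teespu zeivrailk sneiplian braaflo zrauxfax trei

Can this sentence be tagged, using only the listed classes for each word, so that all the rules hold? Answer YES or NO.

YES

Candidates per position — 1:neichau {Conj,Prep}; 2:sneiplian {Prep,Conj}; 3:teespu {Conj}; 4:teespu {Conj}; 5:zeivrailk {Prep}; 6:sneiplian {Prep,Conj}; 7:braaflo {Noun,Adv}; 8:zrauxfax {Adv,Noun}; 9:trei {Adv}.
One satisfying assignment: Prep Conj Conj Conj Prep Prep Adv Adv Adv.
Verifying each rule — rule 1 ✓; rule 2 ✓; rule 3 ✓.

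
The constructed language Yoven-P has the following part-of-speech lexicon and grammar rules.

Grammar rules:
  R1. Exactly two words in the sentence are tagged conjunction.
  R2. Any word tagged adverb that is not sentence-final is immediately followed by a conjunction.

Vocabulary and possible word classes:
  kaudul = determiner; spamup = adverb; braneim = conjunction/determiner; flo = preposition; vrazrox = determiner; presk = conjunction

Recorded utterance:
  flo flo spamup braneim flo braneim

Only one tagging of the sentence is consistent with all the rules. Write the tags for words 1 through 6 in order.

Candidates per position — 1:flo {preposition}; 2:flo {preposition}; 3:spamup {adverb}; 4:braneim {conjunction,determiner}; 5:flo {preposition}; 6:braneim {conjunction,determiner}.
Position 4: tagging it determiner would leave rule 1 unsatisfiable, so it must be conjunction.
Position 6: tagging it determiner would leave rule 1 unsatisfiable, so it must be conjunction.
The only consistent sequence is: preposition preposition adverb conjunction preposition conjunction.
Rule-by-rule: rule 1 ok; rule 2 ok.

preposition preposition adverb conjunction preposition conjunction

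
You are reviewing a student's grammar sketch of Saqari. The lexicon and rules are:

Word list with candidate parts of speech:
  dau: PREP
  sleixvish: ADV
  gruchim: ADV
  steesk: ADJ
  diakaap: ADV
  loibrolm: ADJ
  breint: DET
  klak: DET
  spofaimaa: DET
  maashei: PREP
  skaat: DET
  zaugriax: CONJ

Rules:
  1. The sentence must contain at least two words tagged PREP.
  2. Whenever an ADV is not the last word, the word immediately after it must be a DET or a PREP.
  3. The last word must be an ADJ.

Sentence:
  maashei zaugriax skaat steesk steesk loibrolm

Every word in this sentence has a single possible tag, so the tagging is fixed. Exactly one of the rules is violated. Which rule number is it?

Fixed tagging: PREP CONJ DET ADJ ADJ ADJ.
Checking each rule: R1 violated, R2 holds, R3 holds.
Only rule 1 fails.

1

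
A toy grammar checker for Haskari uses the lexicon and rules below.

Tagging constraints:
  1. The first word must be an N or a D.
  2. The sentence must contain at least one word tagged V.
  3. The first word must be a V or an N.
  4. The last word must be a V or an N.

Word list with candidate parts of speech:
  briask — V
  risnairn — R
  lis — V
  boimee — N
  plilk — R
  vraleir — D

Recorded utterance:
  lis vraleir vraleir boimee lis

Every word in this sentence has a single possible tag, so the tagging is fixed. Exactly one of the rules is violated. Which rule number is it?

1

Fixed tagging: V D D N V.
Checking each rule: R1 violated, R2 holds, R3 holds, R4 holds.
Only rule 1 fails.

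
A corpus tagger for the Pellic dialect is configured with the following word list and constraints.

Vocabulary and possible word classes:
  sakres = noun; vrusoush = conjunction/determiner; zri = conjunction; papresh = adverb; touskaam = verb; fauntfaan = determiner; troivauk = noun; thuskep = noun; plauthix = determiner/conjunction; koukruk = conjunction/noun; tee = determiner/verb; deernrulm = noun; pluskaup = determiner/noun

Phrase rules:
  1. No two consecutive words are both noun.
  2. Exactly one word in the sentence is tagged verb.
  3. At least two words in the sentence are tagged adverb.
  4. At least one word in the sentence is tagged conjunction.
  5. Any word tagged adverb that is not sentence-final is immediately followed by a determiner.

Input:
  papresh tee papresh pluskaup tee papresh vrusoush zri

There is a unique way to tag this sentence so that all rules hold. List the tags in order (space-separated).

adverb determiner adverb determiner verb adverb determiner conjunction

Candidates per position — 1:papresh {adverb}; 2:tee {determiner,verb}; 3:papresh {adverb}; 4:pluskaup {determiner,noun}; 5:tee {determiner,verb}; 6:papresh {adverb}; 7:vrusoush {conjunction,determiner}; 8:zri {conjunction}.
Word 2 cannot be verb — rule 5 would then fail for every completion. It is determiner.
Word 4 cannot be noun — rule 5 would then fail for every completion. It is determiner.
Word 5 cannot be determiner — rule 2 would then fail for every completion. It is verb.
Word 7 cannot be conjunction — rule 5 would then fail for every completion. It is determiner.
So the tagging must be: adverb determiner adverb determiner verb adverb determiner conjunction.
Checking: rule 1 satisfied; rule 2 satisfied; rule 3 satisfied; rule 4 satisfied; rule 5 satisfied.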